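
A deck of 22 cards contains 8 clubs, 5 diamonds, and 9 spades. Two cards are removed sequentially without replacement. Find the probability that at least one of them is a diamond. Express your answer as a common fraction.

P(no diamonds) = 17/22 × 16/21 = 272/462 = 136/231.
P(at least one) = 1 − 136/231 = 95/231.

95/231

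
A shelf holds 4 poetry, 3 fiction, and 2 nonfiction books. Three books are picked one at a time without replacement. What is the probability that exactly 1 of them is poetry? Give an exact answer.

10/21

One ordering (poetry drawn first) has probability 4/9 × 5/8 × 4/7 = 80/504 = 10/63.
There are C(3,1) = 3 such orderings, each equally likely, so P = 3 × 10/63 = 10/21.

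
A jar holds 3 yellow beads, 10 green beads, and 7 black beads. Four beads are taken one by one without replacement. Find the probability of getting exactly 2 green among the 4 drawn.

One ordering (green drawn first) has probability 10/20 × 9/19 × 10/18 × 9/17 = 8100/116280 = 45/646.
There are C(4,2) = 6 such orderings, each equally likely, so P = 6 × 45/646 = 135/323.

135/323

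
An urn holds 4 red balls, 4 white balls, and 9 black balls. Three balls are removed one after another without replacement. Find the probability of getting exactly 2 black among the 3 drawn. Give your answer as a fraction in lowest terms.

36/85

One ordering (black drawn first) has probability 9/17 × 8/16 × 8/15 = 576/4080 = 12/85.
There are C(3,2) = 3 such orderings, each equally likely, so P = 3 × 12/85 = 36/85.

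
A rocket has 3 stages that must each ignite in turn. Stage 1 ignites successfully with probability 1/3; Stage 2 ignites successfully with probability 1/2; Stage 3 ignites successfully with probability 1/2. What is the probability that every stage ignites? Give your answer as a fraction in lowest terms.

Multiplying along the chain,
P = 1/3 × 1/2 × 1/2 = 1/12.

1/12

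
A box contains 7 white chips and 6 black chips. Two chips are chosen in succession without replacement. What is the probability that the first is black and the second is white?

Multiply the probability of each draw given the previous ones:
P = 6/13 × 7/12 = 42/156 = 7/26.

7/26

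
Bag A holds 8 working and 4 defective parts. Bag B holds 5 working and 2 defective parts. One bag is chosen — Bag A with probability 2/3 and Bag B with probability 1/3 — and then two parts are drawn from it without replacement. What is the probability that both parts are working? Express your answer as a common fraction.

From Bag A: P(both working) = (8/12)(7/11) = 14/33.
From Bag B: P(both working) = (5/7)(4/6) = 10/21.
Total probability = (2/3)(14/33) + (1/3)(10/21) = 34/77.

34/77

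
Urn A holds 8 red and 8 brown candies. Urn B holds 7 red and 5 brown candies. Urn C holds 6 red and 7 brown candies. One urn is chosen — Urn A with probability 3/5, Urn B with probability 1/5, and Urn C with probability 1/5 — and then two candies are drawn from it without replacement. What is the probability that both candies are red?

1731/7150

From Urn A: P(both red) = (8/16)(7/15) = 7/30.
From Urn B: P(both red) = (7/12)(6/11) = 7/22.
From Urn C: P(both red) = (6/13)(5/12) = 5/26.
Total probability = (3/5)(7/30) + (1/5)(7/22) + (1/5)(5/26) = 1731/7150.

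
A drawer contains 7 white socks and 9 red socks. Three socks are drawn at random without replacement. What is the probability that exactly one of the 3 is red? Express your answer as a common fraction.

One ordering (red drawn first) has probability 9/16 × 7/15 × 6/14 = 378/3360 = 9/80.
There are C(3,1) = 3 such orderings, each equally likely, so P = 3 × 9/80 = 27/80.

27/80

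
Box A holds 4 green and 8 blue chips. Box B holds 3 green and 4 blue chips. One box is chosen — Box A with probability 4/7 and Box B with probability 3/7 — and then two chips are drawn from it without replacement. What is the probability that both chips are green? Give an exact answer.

From Box A: P(both green) = (4/12)(3/11) = 1/11.
From Box B: P(both green) = (3/7)(2/6) = 1/7.
Total probability = (4/7)(1/11) + (3/7)(1/7) = 61/539.

61/539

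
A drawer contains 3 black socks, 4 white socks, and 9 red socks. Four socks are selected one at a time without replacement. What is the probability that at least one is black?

17/28

P(no black) = 13/16 × 12/15 × 11/14 × 10/13 = 17160/43680 = 11/28.
P(at least one) = 1 − 11/28 = 17/28.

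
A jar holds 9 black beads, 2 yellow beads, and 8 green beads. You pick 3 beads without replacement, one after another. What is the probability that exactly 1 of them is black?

One ordering (black drawn first) has probability 9/19 × 10/18 × 9/17 = 810/5814 = 45/323.
There are C(3,1) = 3 such orderings, each equally likely, so P = 3 × 45/323 = 135/323.

135/323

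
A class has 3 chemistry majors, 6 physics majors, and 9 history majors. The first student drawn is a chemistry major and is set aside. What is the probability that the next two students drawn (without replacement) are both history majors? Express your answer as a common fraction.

With the first student removed, 9 history majors remain out of 17.
P = 9/17 × 8/16 = 72/272 = 9/34.

9/34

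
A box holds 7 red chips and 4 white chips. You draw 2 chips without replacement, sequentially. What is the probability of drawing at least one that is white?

P(no white) = 7/11 × 6/10 = 42/110 = 21/55.
P(at least one) = 1 − 21/55 = 34/55.

34/55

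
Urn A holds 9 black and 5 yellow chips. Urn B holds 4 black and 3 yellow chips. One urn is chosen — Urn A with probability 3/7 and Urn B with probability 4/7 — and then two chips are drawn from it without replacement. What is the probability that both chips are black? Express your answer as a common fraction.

212/637

From Urn A: P(both black) = (9/14)(8/13) = 36/91.
From Urn B: P(both black) = (4/7)(3/6) = 2/7.
Total probability = (3/7)(36/91) + (4/7)(2/7) = 212/637.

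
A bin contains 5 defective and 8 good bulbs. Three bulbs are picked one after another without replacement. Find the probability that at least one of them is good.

138/143

P(no good) = 5/13 × 4/12 × 3/11 = 60/1716 = 5/143.
P(at least one) = 1 − 5/143 = 138/143.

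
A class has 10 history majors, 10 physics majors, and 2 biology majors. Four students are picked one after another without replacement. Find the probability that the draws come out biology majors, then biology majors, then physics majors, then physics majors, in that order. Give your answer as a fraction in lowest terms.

3/2926

Multiply the probability of each draw given the previous ones:
P = 2/22 × 1/21 × 10/20 × 9/19 = 180/175560 = 3/2926.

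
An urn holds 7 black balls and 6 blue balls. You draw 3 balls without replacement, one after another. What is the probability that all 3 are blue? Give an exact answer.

10/143

P = 6/13 × 5/12 × 4/11 = 120/1716 = 10/143.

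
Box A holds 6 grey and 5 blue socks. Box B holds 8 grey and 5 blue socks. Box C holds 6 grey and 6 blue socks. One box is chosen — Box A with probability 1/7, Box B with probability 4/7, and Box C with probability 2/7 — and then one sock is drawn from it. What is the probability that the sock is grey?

573/1001

From Box A: P(grey) = 6/11.
From Box B: P(grey) = 8/13.
From Box C: P(grey) = 6/12.
Total probability = (1/7)(6/11) + (4/7)(8/13) + (2/7)(6/12) = 573/1001.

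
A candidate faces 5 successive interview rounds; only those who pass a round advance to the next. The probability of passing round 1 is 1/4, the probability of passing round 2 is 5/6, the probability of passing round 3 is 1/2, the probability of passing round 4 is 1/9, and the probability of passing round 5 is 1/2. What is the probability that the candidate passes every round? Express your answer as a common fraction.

Multiplying along the chain,
P = 1/4 × 5/6 × 1/2 × 1/9 × 1/2 = 5/864.

5/864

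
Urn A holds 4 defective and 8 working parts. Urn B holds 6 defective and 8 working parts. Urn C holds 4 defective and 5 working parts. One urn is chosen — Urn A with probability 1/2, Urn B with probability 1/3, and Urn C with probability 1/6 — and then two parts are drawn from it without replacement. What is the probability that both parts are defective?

4619/36036

From Urn A: P(both defective) = (4/12)(3/11) = 1/11.
From Urn B: P(both defective) = (6/14)(5/13) = 15/91.
From Urn C: P(both defective) = (4/9)(3/8) = 1/6.
Total probability = (1/2)(1/11) + (1/3)(15/91) + (1/6)(1/6) = 4619/36036.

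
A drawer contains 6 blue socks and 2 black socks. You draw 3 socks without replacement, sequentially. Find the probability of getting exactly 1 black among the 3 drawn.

15/28

One ordering (black drawn first) has probability 2/8 × 6/7 × 5/6 = 60/336 = 5/28.
There are C(3,1) = 3 such orderings, each equally likely, so P = 3 × 5/28 = 15/28.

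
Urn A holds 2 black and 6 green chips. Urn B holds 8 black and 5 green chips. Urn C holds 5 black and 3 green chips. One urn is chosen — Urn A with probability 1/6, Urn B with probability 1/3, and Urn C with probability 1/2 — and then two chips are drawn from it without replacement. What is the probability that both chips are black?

1993/6552

From Urn A: P(both black) = (2/8)(1/7) = 1/28.
From Urn B: P(both black) = (8/13)(7/12) = 14/39.
From Urn C: P(both black) = (5/8)(4/7) = 5/14.
Total probability = (1/6)(1/28) + (1/3)(14/39) + (1/2)(5/14) = 1993/6552.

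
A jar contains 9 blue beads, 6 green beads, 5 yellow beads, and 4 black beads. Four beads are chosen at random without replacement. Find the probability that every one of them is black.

1/10626

P(every draw is black) = 4/24 × 3/23 × 2/22 × 1/21 = 24/255024 = 1/10626.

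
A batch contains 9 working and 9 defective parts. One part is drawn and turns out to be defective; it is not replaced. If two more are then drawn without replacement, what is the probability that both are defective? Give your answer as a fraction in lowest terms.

With the first part removed, 8 defective remain out of 17.
P = 8/17 × 7/16 = 56/272 = 7/34.

7/34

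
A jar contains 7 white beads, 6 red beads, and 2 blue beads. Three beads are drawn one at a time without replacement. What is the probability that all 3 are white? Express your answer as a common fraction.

1/13

P = 7/15 × 6/14 × 5/13 = 210/2730 = 1/13.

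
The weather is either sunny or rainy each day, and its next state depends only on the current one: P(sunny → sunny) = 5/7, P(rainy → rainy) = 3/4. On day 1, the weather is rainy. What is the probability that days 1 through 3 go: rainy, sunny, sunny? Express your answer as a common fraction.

5/28

Day 1 is given. For each transition, use the conditional probability from the current state:
P(sunny | rainy) = 1/4; P(sunny | sunny) = 5/7.
P = 1/4 × 5/7 = 5/28.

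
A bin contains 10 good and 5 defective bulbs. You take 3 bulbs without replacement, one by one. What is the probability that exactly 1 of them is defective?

One ordering (defective drawn first) has probability 5/15 × 10/14 × 9/13 = 450/2730 = 15/91.
There are C(3,1) = 3 such orderings, each equally likely, so P = 3 × 15/91 = 45/91.

45/91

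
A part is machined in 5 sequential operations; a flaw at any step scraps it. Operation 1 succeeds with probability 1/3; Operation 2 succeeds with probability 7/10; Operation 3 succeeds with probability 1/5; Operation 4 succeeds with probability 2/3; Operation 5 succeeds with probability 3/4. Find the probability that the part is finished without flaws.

Each stage is reached only if all earlier stages succeed, so
P = 1/3 × 7/10 × 1/5 × 2/3 × 3/4 = 42/1800 = 7/300.

7/300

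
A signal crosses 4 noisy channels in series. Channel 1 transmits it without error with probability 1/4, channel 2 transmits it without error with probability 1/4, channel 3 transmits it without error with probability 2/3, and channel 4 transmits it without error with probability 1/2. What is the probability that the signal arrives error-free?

1/48

The events are sequential, so multiply the conditional probabilities:
P = 1/4 × 1/4 × 2/3 × 1/2 = 2/96 = 1/48.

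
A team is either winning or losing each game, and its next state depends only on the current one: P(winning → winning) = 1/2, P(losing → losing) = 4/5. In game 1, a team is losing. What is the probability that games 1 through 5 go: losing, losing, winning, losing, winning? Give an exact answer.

Game 1 is given. For each transition, use the conditional probability from the current state:
P(losing | losing) = 4/5; P(winning | losing) = 1/5; P(losing | winning) = 1/2; P(winning | losing) = 1/5.
P = 4/5 × 1/5 × 1/2 × 1/5 = 4/250 = 2/125.

2/125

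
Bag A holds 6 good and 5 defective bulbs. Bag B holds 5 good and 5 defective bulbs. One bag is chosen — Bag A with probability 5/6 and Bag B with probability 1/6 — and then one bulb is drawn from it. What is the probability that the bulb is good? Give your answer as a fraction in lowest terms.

71/132

From Bag A: P(good) = 6/11.
From Bag B: P(good) = 5/10.
Total probability = (5/6)(6/11) + (1/6)(5/10) = 71/132.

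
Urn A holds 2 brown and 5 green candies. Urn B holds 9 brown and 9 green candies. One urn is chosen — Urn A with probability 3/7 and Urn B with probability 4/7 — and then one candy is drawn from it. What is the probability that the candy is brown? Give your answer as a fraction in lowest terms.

20/49

From Urn A: P(brown) = 2/7.
From Urn B: P(brown) = 9/18.
Total probability = (3/7)(2/7) + (4/7)(9/18) = 20/49.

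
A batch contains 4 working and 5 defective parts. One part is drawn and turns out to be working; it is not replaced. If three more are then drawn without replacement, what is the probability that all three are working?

With the first part removed, 3 working remain out of 8.
P = 3/8 × 2/7 × 1/6 = 6/336 = 1/56.

1/56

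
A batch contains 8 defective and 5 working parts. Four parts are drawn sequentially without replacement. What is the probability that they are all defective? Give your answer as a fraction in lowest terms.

P(all defective) = 8/13 × 7/12 × 6/11 × 5/10 = 1680/17160 = 14/143.

14/143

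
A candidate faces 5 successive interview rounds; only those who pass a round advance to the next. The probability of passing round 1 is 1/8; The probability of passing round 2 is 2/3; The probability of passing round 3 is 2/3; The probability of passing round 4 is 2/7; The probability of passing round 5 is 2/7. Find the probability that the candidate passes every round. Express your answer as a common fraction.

Each stage is reached only if all earlier stages succeed, so
P = 1/8 × 2/3 × 2/3 × 2/7 × 2/7 = 16/3528 = 2/441.

2/441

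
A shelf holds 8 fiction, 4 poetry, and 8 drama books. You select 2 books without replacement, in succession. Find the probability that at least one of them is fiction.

62/95

P(no fiction) = 12/20 × 11/19 = 132/380 = 33/95.
P(at least one) = 1 − 33/95 = 62/95.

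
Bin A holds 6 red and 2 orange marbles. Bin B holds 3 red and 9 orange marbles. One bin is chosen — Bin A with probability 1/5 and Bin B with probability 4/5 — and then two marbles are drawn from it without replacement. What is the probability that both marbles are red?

From Bin A: P(both red) = (6/8)(5/7) = 15/28.
From Bin B: P(both red) = (3/12)(2/11) = 1/22.
Total probability = (1/5)(15/28) + (4/5)(1/22) = 221/1540.

221/1540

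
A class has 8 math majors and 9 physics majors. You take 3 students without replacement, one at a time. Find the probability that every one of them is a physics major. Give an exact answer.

21/170

P(every draw is a physics major) = 9/17 × 8/16 × 7/15 = 504/4080 = 21/170.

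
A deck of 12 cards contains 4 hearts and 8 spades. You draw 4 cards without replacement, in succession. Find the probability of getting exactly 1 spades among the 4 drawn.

One ordering (a spade drawn first) has probability 8/12 × 4/11 × 3/10 × 2/9 = 192/11880 = 8/495.
There are C(4,1) = 4 such orderings, each equally likely, so P = 4 × 8/495 = 32/495.

32/495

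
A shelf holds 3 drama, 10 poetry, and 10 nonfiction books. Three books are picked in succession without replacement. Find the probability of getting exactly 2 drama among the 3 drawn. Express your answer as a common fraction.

60/1771

One ordering (drama drawn first) has probability 3/23 × 2/22 × 20/21 = 120/10626 = 20/1771.
There are C(3,2) = 3 such orderings, each equally likely, so P = 3 × 20/1771 = 60/1771.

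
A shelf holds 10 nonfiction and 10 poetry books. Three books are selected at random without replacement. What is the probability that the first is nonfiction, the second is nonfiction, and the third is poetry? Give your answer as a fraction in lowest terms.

Chain rule:
P = 10/20 × 9/19 × 10/18 = 900/6840 = 5/38.

5/38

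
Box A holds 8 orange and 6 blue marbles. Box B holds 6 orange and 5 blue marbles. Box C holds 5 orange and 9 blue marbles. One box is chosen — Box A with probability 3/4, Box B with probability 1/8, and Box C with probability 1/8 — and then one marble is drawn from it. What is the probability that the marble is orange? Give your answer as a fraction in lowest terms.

667/1232

From Box A: P(orange) = 8/14.
From Box B: P(orange) = 6/11.
From Box C: P(orange) = 5/14.
Total probability = (3/4)(8/14) + (1/8)(6/11) + (1/8)(5/14) = 667/1232.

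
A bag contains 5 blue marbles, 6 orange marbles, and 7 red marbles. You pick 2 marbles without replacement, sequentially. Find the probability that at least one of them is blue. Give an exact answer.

25/51

P(no blue) = 13/18 × 12/17 = 156/306 = 26/51.
P(at least one) = 1 − 26/51 = 25/51.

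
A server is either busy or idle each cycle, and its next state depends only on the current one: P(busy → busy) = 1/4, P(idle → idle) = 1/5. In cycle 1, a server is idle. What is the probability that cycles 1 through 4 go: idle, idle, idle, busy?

4/125

Cycle 1 is given. For each transition, use the conditional probability from the current state:
P(idle | idle) = 1/5; P(idle | idle) = 1/5; P(busy | idle) = 4/5.
P = 1/5 × 1/5 × 4/5 = 4/125.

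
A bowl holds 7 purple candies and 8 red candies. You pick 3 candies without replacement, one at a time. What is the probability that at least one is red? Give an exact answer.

P(no red) = 7/15 × 6/14 × 5/13 = 210/2730 = 1/13.
P(at least one) = 1 − 1/13 = 12/13.

12/13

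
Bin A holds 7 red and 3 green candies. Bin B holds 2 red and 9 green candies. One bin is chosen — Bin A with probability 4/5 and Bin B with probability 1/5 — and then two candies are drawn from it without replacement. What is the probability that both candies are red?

From Bin A: P(both red) = (7/10)(6/9) = 7/15.
From Bin B: P(both red) = (2/11)(1/10) = 1/55.
Total probability = (4/5)(7/15) + (1/5)(1/55) = 311/825.

311/825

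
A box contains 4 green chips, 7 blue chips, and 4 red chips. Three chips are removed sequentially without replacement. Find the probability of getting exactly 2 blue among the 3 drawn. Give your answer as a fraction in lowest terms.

One ordering (blue drawn first) has probability 7/15 × 6/14 × 8/13 = 336/2730 = 8/65.
There are C(3,2) = 3 such orderings, each equally likely, so P = 3 × 8/65 = 24/65.

24/65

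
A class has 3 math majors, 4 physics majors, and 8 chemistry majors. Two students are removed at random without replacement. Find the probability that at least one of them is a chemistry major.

4/5

P(no chemistry majors) = 7/15 × 6/14 = 42/210 = 1/5.
P(at least one) = 1 − 1/5 = 4/5.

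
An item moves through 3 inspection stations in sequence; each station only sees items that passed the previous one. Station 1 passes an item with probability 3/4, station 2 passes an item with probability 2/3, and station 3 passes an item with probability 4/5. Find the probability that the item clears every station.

2/5

Multiplying along the chain,
P = 3/4 × 2/3 × 4/5 = 24/60 = 2/5.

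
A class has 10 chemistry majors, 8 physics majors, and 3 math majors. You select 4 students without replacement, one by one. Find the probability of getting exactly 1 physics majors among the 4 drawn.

2288/5985

One ordering (a physics major drawn first) has probability 8/21 × 13/20 × 12/19 × 11/18 = 13728/143640 = 572/5985.
There are C(4,1) = 4 such orderings, each equally likely, so P = 4 × 572/5985 = 2288/5985.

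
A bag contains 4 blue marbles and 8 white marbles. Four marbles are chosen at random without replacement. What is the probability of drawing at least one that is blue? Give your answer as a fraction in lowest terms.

P(no blue) = 8/12 × 7/11 × 6/10 × 5/9 = 1680/11880 = 14/99.
P(at least one) = 1 − 14/99 = 85/99.

85/99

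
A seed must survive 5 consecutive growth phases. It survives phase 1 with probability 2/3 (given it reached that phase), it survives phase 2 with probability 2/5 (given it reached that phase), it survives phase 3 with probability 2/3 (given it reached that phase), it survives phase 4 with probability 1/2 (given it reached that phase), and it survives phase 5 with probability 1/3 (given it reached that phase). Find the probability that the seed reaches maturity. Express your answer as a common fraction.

4/135

The events are sequential, so multiply the conditional probabilities:
P = 2/3 × 2/5 × 2/3 × 1/2 × 1/3 = 8/270 = 4/135.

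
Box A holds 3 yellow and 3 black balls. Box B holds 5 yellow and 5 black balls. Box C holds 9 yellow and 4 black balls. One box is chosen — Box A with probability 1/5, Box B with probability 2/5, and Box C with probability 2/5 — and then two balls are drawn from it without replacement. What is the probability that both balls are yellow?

From Box A: P(both yellow) = (3/6)(2/5) = 1/5.
From Box B: P(both yellow) = (5/10)(4/9) = 2/9.
From Box C: P(both yellow) = (9/13)(8/12) = 6/13.
Total probability = (1/5)(1/5) + (2/5)(2/9) + (2/5)(6/13) = 917/2925.

917/2925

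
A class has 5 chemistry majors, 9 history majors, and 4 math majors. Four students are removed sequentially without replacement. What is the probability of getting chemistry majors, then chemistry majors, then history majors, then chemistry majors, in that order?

1/136

Chain rule:
P = 5/18 × 4/17 × 9/16 × 3/15 = 540/73440 = 1/136.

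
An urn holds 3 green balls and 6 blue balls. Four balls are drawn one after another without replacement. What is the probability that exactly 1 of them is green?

10/21

One ordering (green drawn first) has probability 3/9 × 6/8 × 5/7 × 4/6 = 360/3024 = 5/42.
There are C(4,1) = 4 such orderings, each equally likely, so P = 4 × 5/42 = 10/21.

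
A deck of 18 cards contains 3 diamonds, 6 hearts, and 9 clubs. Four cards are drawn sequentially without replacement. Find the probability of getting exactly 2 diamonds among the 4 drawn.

One ordering (diamonds drawn first) has probability 3/18 × 2/17 × 15/16 × 14/15 = 1260/73440 = 7/408.
There are C(4,2) = 6 such orderings, each equally likely, so P = 6 × 7/408 = 7/68.

7/68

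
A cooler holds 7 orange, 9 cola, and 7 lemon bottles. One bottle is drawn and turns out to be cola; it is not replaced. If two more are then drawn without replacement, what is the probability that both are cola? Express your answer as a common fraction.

4/33

After the first draw, 8 of the remaining 22 bottles are cola.
P = 8/22 × 7/21 = 56/462 = 4/33.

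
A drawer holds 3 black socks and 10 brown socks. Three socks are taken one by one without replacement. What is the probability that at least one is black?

83/143

P(no black) = 10/13 × 9/12 × 8/11 = 720/1716 = 60/143.
P(at least one) = 1 − 60/143 = 83/143.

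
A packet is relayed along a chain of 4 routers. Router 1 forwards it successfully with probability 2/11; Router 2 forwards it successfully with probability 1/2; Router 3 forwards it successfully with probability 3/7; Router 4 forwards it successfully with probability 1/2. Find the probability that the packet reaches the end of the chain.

3/154

Multiplying along the chain,
P = 2/11 × 1/2 × 3/7 × 1/2 = 6/308 = 3/154.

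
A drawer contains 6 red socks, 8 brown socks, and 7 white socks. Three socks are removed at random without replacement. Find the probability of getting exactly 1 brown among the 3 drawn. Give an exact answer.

One ordering (brown drawn first) has probability 8/21 × 13/20 × 12/19 = 1248/7980 = 104/665.
There are C(3,1) = 3 such orderings, each equally likely, so P = 3 × 104/665 = 312/665.

312/665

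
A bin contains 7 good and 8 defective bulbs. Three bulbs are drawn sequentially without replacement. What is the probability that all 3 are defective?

8/65

P(all defective) = 8/15 × 7/14 × 6/13 = 336/2730 = 8/65.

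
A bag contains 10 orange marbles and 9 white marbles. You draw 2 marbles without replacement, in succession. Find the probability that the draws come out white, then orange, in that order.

5/19

Chain rule:
P = 9/19 × 10/18 = 90/342 = 5/19.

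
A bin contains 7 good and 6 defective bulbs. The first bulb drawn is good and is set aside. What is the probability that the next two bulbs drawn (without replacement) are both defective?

5/22

After the first draw, 6 of the remaining 12 bulbs are defective.
P = 6/12 × 5/11 = 30/132 = 5/22.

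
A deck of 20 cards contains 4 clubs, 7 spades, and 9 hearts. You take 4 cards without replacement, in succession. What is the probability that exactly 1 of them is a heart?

One ordering (a heart drawn first) has probability 9/20 × 11/19 × 10/18 × 9/17 = 8910/116280 = 99/1292.
There are C(4,1) = 4 such orderings, each equally likely, so P = 4 × 99/1292 = 99/323.

99/323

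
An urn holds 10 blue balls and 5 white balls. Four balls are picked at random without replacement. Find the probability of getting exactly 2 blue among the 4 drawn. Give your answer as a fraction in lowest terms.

30/91

One ordering (blue drawn first) has probability 10/15 × 9/14 × 5/13 × 4/12 = 1800/32760 = 5/91.
There are C(4,2) = 6 such orderings, each equally likely, so P = 6 × 5/91 = 30/91.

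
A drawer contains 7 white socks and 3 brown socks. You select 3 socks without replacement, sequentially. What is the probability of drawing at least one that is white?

119/120

P(no white) = 3/10 × 2/9 × 1/8 = 6/720 = 1/120.
P(at least one) = 1 − 1/120 = 119/120.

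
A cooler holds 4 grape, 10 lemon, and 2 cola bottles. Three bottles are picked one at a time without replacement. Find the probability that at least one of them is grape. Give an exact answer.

P(no grape) = 12/16 × 11/15 × 10/14 = 1320/3360 = 11/28.
P(at least one) = 1 − 11/28 = 17/28.

17/28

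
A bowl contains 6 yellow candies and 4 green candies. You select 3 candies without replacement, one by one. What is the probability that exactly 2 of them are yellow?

1/2

One ordering (yellow drawn first) has probability 6/10 × 5/9 × 4/8 = 120/720 = 1/6.
There are C(3,2) = 3 such orderings, each equally likely, so P = 3 × 1/6 = 1/2.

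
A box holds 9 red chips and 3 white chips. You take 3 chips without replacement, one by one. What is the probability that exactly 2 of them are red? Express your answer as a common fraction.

27/55

One ordering (red drawn first) has probability 9/12 × 8/11 × 3/10 = 216/1320 = 9/55.
There are C(3,2) = 3 such orderings, each equally likely, so P = 3 × 9/55 = 27/55.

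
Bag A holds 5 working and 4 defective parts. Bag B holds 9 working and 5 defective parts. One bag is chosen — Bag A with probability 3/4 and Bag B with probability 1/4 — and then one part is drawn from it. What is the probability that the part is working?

97/168

From Bag A: P(working) = 5/9.
From Bag B: P(working) = 9/14.
Total probability = (3/4)(5/9) + (1/4)(9/14) = 97/168.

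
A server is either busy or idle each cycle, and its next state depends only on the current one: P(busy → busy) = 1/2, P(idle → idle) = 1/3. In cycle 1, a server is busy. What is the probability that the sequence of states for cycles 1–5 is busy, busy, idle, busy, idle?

Cycle 1 is given. For each transition, use the conditional probability from the current state:
P(busy | busy) = 1/2; P(idle | busy) = 1/2; P(busy | idle) = 2/3; P(idle | busy) = 1/2.
P = 1/2 × 1/2 × 2/3 × 1/2 = 2/24 = 1/12.

1/12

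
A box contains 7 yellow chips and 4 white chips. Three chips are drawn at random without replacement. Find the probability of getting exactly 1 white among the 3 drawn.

One ordering (white drawn first) has probability 4/11 × 7/10 × 6/9 = 168/990 = 28/165.
There are C(3,1) = 3 such orderings, each equally likely, so P = 3 × 28/165 = 28/55.

28/55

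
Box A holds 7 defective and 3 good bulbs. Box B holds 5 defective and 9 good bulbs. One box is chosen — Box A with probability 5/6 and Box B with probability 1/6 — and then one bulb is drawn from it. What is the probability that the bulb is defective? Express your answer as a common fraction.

9/14

From Box A: P(defective) = 7/10.
From Box B: P(defective) = 5/14.
Total probability = (5/6)(7/10) + (1/6)(5/14) = 9/14.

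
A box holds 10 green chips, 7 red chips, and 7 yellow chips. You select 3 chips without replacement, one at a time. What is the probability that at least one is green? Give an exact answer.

P(no green) = 14/24 × 13/23 × 12/22 = 2184/12144 = 91/506.
P(at least one) = 1 − 91/506 = 415/506.

415/506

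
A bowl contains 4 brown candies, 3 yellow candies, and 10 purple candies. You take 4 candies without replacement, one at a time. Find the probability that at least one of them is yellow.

197/340

P(no yellow) = 14/17 × 13/16 × 12/15 × 11/14 = 24024/57120 = 143/340.
P(at least one) = 1 − 143/340 = 197/340.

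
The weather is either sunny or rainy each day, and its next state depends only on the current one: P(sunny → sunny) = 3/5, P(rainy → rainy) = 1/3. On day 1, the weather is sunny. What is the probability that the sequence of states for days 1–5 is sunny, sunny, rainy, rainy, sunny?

4/75

Day 1 is given. For each transition, use the conditional probability from the current state:
P(sunny | sunny) = 3/5; P(rainy | sunny) = 2/5; P(rainy | rainy) = 1/3; P(sunny | rainy) = 2/3.
P = 3/5 × 2/5 × 1/3 × 2/3 = 12/225 = 4/75.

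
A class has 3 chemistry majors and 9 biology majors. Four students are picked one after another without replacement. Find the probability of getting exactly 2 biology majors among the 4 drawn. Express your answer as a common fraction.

12/55

One ordering (biology majors drawn first) has probability 9/12 × 8/11 × 3/10 × 2/9 = 432/11880 = 2/55.
There are C(4,2) = 6 such orderings, each equally likely, so P = 6 × 2/55 = 12/55.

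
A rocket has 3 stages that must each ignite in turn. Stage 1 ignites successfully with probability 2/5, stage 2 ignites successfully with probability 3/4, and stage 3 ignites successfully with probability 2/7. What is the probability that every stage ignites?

3/35

Multiplying along the chain,
P = 2/5 × 3/4 × 2/7 = 12/140 = 3/35.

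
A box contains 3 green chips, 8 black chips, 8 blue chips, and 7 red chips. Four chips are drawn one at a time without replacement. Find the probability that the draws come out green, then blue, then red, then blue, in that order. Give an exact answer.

49/14950

Each draw changes the counts, so multiply the conditional probabilities along the sequence:
P = 3/26 × 8/25 × 7/24 × 7/23 = 1176/358800 = 49/14950.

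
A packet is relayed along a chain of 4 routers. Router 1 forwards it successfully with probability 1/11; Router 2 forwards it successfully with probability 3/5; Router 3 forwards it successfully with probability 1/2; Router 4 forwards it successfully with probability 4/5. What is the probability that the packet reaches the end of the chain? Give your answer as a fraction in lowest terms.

6/275

The events are sequential, so multiply the conditional probabilities:
P = 1/11 × 3/5 × 1/2 × 4/5 = 12/550 = 6/275.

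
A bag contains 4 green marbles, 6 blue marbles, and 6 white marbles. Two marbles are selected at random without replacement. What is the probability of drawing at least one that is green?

P(no green) = 12/16 × 11/15 = 132/240 = 11/20.
P(at least one) = 1 − 11/20 = 9/20.

9/20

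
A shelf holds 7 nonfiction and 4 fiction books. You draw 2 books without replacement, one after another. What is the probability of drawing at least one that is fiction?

P(no fiction) = 7/11 × 6/10 = 42/110 = 21/55.
P(at least one) = 1 − 21/55 = 34/55.

34/55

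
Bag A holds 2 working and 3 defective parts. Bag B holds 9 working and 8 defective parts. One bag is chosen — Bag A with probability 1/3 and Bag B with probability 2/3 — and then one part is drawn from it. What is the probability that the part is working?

From Bag A: P(working) = 2/5.
From Bag B: P(working) = 9/17.
Total probability = (1/3)(2/5) + (2/3)(9/17) = 124/255.

124/255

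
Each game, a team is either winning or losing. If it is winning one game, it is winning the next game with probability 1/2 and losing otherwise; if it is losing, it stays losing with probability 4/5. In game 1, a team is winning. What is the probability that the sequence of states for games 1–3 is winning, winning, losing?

1/4

Game 1 is given. For each transition, use the conditional probability from the current state:
P(winning | winning) = 1/2; P(losing | winning) = 1/2.
P = 1/2 × 1/2 = 1/4.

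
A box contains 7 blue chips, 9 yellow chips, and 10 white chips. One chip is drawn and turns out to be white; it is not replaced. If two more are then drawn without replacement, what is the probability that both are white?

3/25

With the first chip removed, 9 white remain out of 25.
P = 9/25 × 8/24 = 72/600 = 3/25.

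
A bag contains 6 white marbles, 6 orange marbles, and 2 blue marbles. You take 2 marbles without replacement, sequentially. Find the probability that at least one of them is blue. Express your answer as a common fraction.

25/91

P(no blue) = 12/14 × 11/13 = 132/182 = 66/91.
P(at least one) = 1 − 66/91 = 25/91.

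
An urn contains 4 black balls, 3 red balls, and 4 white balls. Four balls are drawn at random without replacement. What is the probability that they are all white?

1/330

P(all white) = 4/11 × 3/10 × 2/9 × 1/8 = 24/7920 = 1/330.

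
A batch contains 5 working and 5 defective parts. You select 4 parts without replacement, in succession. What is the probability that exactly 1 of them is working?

5/21

One ordering (working drawn first) has probability 5/10 × 5/9 × 4/8 × 3/7 = 300/5040 = 5/84.
There are C(4,1) = 4 such orderings, each equally likely, so P = 4 × 5/84 = 5/21.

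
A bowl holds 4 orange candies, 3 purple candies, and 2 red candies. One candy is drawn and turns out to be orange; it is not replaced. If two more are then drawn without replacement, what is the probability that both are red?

1/28

After the first draw, 2 of the remaining 8 candies are red.
P = 2/8 × 1/7 = 2/56 = 1/28.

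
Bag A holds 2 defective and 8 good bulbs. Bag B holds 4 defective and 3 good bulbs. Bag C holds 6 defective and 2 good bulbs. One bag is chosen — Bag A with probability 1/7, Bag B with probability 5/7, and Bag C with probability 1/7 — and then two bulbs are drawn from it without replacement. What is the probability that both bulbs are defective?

2503/8820

From Bag A: P(both defective) = (2/10)(1/9) = 1/45.
From Bag B: P(both defective) = (4/7)(3/6) = 2/7.
From Bag C: P(both defective) = (6/8)(5/7) = 15/28.
Total probability = (1/7)(1/45) + (5/7)(2/7) + (1/7)(15/28) = 2503/8820.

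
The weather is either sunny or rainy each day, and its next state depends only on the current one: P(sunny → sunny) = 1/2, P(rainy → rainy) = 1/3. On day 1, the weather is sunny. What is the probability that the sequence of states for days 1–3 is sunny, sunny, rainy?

1/4

Day 1 is given. For each transition, use the conditional probability from the current state:
P(sunny | sunny) = 1/2; P(rainy | sunny) = 1/2.
P = 1/2 × 1/2 = 1/4.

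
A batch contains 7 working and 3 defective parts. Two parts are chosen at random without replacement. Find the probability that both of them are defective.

1/15

P(all defective) = 3/10 × 2/9 = 6/90 = 1/15.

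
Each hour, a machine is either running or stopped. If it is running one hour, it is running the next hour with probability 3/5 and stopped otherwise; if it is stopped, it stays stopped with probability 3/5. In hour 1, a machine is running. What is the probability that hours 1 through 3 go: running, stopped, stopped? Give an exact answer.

6/25

Hour 1 is given. For each transition, use the conditional probability from the current state:
P(stopped | running) = 2/5; P(stopped | stopped) = 3/5.
P = 2/5 × 3/5 = 6/25.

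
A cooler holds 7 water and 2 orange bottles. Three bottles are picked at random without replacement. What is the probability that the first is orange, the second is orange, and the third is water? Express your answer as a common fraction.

1/36

Chain rule:
P = 2/9 × 1/8 × 7/7 = 14/504 = 1/36.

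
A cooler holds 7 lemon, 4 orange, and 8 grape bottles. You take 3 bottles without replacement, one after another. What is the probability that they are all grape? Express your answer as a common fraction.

P(every draw is grape) = 8/19 × 7/18 × 6/17 = 336/5814 = 56/969.

56/969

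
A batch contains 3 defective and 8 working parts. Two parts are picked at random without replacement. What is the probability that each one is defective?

3/55

P(every draw is defective) = 3/11 × 2/10 = 6/110 = 3/55.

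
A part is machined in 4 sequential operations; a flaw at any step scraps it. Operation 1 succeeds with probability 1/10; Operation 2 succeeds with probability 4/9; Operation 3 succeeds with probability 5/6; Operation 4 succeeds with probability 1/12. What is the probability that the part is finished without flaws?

1/324

Multiplying along the chain,
P = 1/10 × 4/9 × 5/6 × 1/12 = 20/6480 = 1/324.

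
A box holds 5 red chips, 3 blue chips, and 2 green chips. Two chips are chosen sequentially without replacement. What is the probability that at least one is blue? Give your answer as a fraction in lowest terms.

P(no blue) = 7/10 × 6/9 = 42/90 = 7/15.
P(at least one) = 1 − 7/15 = 8/15.

8/15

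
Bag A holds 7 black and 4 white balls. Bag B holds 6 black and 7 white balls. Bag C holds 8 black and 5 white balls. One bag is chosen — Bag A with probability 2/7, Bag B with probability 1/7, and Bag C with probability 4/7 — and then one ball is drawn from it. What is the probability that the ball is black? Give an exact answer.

From Bag A: P(black) = 7/11.
From Bag B: P(black) = 6/13.
From Bag C: P(black) = 8/13.
Total probability = (2/7)(7/11) + (1/7)(6/13) + (4/7)(8/13) = 600/1001.

600/1001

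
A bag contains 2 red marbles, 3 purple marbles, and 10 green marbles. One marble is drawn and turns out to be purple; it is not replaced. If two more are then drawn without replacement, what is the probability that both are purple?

With the first marble removed, 2 purple remain out of 14.
P = 2/14 × 1/13 = 2/182 = 1/91.

1/91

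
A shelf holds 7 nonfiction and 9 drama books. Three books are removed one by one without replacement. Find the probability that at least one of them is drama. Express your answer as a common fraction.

P(no drama) = 7/16 × 6/15 × 5/14 = 210/3360 = 1/16.
P(at least one) = 1 − 1/16 = 15/16.

15/16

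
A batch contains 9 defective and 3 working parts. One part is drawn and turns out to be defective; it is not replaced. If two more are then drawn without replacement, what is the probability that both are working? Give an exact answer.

With the first part removed, 3 working remain out of 11.
P = 3/11 × 2/10 = 6/110 = 3/55.

3/55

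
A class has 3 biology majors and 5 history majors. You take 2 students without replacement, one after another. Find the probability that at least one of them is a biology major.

P(no biology majors) = 5/8 × 4/7 = 20/56 = 5/14.
P(at least one) = 1 − 5/14 = 9/14.

9/14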